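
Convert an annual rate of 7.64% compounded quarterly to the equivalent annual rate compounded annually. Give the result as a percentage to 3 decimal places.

7.862%

EAR = (1 + 0.0764/4)^4 − 1 = 0.078617.
Compounded annually, the equivalent nominal rate is the EAR itself: 7.862%.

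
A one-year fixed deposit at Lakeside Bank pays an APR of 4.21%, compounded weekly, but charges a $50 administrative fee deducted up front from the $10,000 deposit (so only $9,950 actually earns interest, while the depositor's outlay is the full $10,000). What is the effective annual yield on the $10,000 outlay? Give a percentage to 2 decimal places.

3.78%

Value after one year: 9,950 × (1 + 0.0421/52)^52 = 9,950 × 1.042981 = $10,377.66.
Effective yield on the $10,000 outlay: 10,377.66 / 10,000 − 1 = 0.037766 = 3.78%.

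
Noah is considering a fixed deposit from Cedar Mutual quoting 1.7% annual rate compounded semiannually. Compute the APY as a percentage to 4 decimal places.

EAR = (1 + 0.017/2)^2 − 1.
= (1 + 0.008500)^2 − 1 = 1.017072 − 1 = 1.7072%.

1.7072%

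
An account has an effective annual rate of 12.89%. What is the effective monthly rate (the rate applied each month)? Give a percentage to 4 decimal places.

1.0155%

The per-month rate i satisfies (1 + i)^12 = 1 + 0.1289.
i = 1.1289^(1/12) − 1 = 0.0101549 = 1.0155%.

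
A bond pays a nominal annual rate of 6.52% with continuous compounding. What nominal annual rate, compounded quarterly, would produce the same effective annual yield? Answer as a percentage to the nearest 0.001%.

6.573%

EAR under continuous compounding: e^0.0652 − 1 = 0.067372.
Solve (1 + r/4)^4 = 1.067372: r/4 = 1.067372^(1/4) − 1 = 0.016434, so r = 0.065734 = 6.573%.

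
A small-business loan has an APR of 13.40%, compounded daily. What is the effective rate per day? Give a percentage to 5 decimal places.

0.03671%

With a nominal annual rate compounded daily, the periodic rate is the nominal rate divided by 365.
i = 0.1340 / 365 = 0.0003671 = 0.03671%.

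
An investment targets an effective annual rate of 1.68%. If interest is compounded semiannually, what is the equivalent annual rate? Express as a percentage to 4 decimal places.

1.6730%

(1 + r/2)^2 − 1 = 0.0168, so 1 + r/2 = 1.0168^(1/2).
r/2 = 0.008365, so r = 0.016730 = 1.6730%.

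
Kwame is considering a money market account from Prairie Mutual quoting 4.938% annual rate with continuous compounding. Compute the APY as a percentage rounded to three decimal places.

With continuous compounding, EAR = e^0.04938 − 1.
e^0.04938 = 1.050620, so EAR = 0.050620 = 5.062%.

5.062%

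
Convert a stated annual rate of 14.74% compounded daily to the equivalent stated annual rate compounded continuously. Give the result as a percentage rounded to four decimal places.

EAR = (1 + 0.1474/365)^365 − 1 = 0.158783.
Equivalent continuous rate: r = ln(1 + 0.158783) = 0.147370 = 14.7370%.

14.7370%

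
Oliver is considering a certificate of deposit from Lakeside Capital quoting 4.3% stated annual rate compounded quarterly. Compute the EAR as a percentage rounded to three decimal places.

EAR = (1 + 0.043/4)^4 − 1.
= 1.043698 − 1 = 4.370%.

4.370%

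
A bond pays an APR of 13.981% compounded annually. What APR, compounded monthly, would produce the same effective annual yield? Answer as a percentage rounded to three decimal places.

13.158%

Compounded annually, EAR = nominal = 0.139810.
Solve (1 + r/12)^12 = 1.139810: r/12 = 1.139810^(1/12) − 1 = 0.010965, so r = 0.131578 = 13.158%.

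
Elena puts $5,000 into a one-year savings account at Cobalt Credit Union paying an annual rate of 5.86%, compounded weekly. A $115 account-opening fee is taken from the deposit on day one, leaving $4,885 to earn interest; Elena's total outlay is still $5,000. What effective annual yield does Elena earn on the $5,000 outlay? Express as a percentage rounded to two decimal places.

Value after one year: 4,885 × (1 + 0.0586/52)^52 = 4,885 × 1.060316 = $5,179.64.
Effective yield on the $5,000 outlay: 5,179.64 / 5,000 − 1 = 0.035929 = 3.59%.

3.59%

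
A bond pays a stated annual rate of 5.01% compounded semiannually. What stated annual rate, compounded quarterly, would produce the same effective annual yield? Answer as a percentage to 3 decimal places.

EAR = (1 + 0.0501/2)^2 − 1 = 0.050728.
Solve (1 + r/4)^4 = 1.050728: r/4 = 1.050728^(1/4) − 1 = 0.012448, so r = 0.049790 = 4.979%.

4.979%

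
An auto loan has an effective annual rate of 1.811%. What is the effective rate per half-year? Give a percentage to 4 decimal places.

0.9014%

The per-half-year rate i satisfies (1 + i)^2 = 1 + 0.01811.
i = 1.01811^(1/2) − 1 = 0.0090144 = 0.9014%.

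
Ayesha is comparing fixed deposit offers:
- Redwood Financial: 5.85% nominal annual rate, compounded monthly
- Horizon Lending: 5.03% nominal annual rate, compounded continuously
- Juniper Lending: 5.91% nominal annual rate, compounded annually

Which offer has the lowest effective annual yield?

Horizon Lending

Redwood Financial: (1 + 0.0585/12)^12 − 1 = 6.009%
Horizon Lending: e^0.0503 − 1 = 5.159%
Juniper Lending: compounded annually, EAR = 5.910%
The lowest effective annual rate is Horizon Lending at 5.159%.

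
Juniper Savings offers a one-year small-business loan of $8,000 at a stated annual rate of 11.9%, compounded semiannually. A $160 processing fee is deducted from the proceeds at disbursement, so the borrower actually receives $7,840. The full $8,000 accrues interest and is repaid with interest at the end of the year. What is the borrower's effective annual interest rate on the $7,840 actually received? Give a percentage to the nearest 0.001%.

Amount owed after one year: 8,000 × (1 + 0.119/2)^2 = 8,000 × 1.122540 = $8,980.32.
Effective rate on net proceeds: 8,980.32 / 7,840 − 1 = 0.145449 = 14.545%.

14.545%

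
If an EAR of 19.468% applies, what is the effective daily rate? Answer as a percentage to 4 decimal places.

The per-day rate i satisfies (1 + i)^365 = 1 + 0.19468.
i = 1.19468^(1/365) − 1 = 0.0004875 = 0.0487%.

0.0487%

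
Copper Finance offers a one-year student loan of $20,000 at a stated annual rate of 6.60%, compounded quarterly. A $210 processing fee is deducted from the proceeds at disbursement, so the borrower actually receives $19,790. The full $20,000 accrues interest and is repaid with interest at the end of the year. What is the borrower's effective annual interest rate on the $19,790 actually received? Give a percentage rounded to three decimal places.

Amount owed after one year: 20,000 × (1 + 0.0660/4)^4 = 20,000 × 1.067652 = $21,353.03.
Effective rate on net proceeds: 21,353.03 / 19,790 − 1 = 0.078981 = 7.898%.

7.898%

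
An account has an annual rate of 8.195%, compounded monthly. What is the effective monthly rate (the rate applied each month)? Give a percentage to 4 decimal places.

With a nominal annual rate compounded monthly, the periodic rate is the nominal rate divided by 12.
i = 0.08195 / 12 = 0.0068292 = 0.6829%.

0.6829%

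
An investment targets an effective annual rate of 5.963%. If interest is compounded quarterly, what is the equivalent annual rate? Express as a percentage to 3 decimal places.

(1 + r/4)^4 − 1 = 0.05963, so 1 + r/4 = 1.05963^(1/4).
r/4 = 0.014585, so r = 0.058341 = 5.834%.

5.834%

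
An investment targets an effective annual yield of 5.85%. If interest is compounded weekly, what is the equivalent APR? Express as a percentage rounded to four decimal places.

5.6884%

(1 + r/52)^52 − 1 = 0.0585, so 1 + r/52 = 1.0585^(1/52).
r/52 = 0.001094, so r = 0.056884 = 5.6884%.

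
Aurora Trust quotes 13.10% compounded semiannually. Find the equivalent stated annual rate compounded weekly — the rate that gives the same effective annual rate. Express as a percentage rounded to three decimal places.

EAR = (1 + 0.1310/2)^2 − 1 = 0.135290.
Solve (1 + r/52)^52 = 1.135290: r/52 = 1.135290^(1/52) − 1 = 0.002443, so r = 0.127043 = 12.704%.

12.704%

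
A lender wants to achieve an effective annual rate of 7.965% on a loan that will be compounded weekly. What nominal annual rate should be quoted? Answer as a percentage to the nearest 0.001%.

(1 + r/52)^52 − 1 = 0.07965, so 1 + r/52 = 1.07965^(1/52).
r/52 = 0.001475, so r = 0.076693 = 7.669%.

7.669%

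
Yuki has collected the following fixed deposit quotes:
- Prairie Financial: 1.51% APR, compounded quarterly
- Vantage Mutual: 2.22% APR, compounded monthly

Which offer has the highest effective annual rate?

Prairie Financial: (1 + 0.0151/4)^4 − 1 = 1.519%
Vantage Mutual: (1 + 0.0222/12)^12 − 1 = 2.243%
The highest effective annual rate is Vantage Mutual at 2.243%.

Vantage Mutual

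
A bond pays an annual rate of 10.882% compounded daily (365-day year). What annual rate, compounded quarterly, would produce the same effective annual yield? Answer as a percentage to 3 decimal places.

11.030%

EAR = (1 + 0.10882/365)^365 − 1 = 0.114944.
Solve (1 + r/4)^4 = 1.114944: r/4 = 1.114944^(1/4) − 1 = 0.027574, so r = 0.110297 = 11.030%.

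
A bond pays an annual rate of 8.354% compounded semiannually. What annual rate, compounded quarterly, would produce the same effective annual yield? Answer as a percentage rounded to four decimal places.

8.2685%

EAR = (1 + 0.08354/2)^2 − 1 = 0.085285.
Solve (1 + r/4)^4 = 1.085285: r/4 = 1.085285^(1/4) − 1 = 0.020671, so r = 0.082685 = 8.2685%.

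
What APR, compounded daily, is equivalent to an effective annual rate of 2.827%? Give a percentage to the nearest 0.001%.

(1 + r/365)^365 − 1 = 0.02827, so 1 + r/365 = 1.02827^(1/365).
r/365 = 0.000076, so r = 0.027879 = 2.788%.

2.788%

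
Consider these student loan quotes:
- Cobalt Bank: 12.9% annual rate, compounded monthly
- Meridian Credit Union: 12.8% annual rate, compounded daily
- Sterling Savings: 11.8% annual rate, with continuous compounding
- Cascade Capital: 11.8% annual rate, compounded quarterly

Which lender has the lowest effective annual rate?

Cascade Capital

Cobalt Bank: (1 + 0.129/12)^12 − 1 = 13.691%
Meridian Credit Union: (1 + 0.128/365)^365 − 1 = 13.653%
Sterling Savings: e^0.118 − 1 = 12.524%
Cascade Capital: (1 + 0.118/4)^4 − 1 = 12.332%
The lowest effective annual rate is Cascade Capital at 12.332%.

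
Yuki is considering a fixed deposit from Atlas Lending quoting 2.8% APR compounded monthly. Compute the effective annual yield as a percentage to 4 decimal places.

EAR = (1 + 0.028/12)^12 − 1.
= (1 + 0.002333)^12 − 1 = 1.028362 − 1 = 2.8362%.

2.8362%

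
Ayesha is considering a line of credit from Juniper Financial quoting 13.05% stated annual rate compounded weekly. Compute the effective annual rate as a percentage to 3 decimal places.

EAR = (1 + 0.1305/52)^52 − 1.
= (1 + 0.002510)^52 − 1 = 1.139212 − 1 = 13.921%.

13.921%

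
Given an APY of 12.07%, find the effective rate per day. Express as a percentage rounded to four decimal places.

The per-day rate i satisfies (1 + i)^365 = 1 + 0.1207.
i = 1.1207^(1/365) − 1 = 0.0003123 = 0.0312%.

0.0312%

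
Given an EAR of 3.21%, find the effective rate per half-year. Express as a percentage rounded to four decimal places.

1.5923%

The per-half-year rate i satisfies (1 + i)^2 = 1 + 0.0321.
i = 1.0321^(1/2) − 1 = 0.0159232 = 1.5923%.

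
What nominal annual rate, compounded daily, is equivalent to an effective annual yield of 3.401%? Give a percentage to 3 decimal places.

(1 + r/365)^365 − 1 = 0.03401, so 1 + r/365 = 1.03401^(1/365).
r/365 = 0.000092, so r = 0.033446 = 3.345%.

3.345%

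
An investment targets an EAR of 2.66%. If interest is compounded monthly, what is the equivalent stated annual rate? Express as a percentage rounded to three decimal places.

(1 + r/12)^12 − 1 = 0.0266, so 1 + r/12 = 1.0266^(1/12).
r/12 = 0.002190, so r = 0.026281 = 2.628%.

2.628%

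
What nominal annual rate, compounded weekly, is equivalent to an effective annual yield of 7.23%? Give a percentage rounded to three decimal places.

6.985%

(1 + r/52)^52 − 1 = 0.0723, so 1 + r/52 = 1.0723^(1/52).
r/52 = 0.001343, so r = 0.069853 = 6.985%.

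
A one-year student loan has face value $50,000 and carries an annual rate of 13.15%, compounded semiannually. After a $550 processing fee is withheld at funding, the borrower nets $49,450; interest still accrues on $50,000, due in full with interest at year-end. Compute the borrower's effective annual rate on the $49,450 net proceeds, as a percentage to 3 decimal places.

Amount owed after one year: 50,000 × (1 + 0.1315/2)^2 = 50,000 × 1.135823 = $56,791.15.
Effective rate on net proceeds: 56,791.15 / 49,450 − 1 = 0.148456 = 14.846%.

14.846%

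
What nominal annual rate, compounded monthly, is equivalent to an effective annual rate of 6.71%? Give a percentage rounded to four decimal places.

6.5121%

(1 + r/12)^12 − 1 = 0.0671, so 1 + r/12 = 1.0671^(1/12).
r/12 = 0.005427, so r = 0.065121 = 6.5121%.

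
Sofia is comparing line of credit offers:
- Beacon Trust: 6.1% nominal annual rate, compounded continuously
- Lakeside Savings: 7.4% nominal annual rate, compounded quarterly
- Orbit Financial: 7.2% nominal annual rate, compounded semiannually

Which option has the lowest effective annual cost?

Beacon Trust

Beacon Trust: e^0.061 − 1 = 6.290%
Lakeside Savings: (1 + 0.074/4)^4 − 1 = 7.608%
Orbit Financial: (1 + 0.072/2)^2 − 1 = 7.330%
The lowest effective annual rate is Beacon Trust at 6.290%.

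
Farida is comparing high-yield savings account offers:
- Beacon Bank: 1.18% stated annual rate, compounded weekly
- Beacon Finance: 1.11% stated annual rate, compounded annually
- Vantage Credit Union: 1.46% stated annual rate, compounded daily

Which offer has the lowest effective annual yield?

Beacon Finance

Beacon Bank: (1 + 0.0118/52)^52 − 1 = 1.187%
Beacon Finance: compounded annually, EAR = 1.110%
Vantage Credit Union: (1 + 0.0146/365)^365 − 1 = 1.471%
The lowest effective annual rate is Beacon Finance at 1.110%.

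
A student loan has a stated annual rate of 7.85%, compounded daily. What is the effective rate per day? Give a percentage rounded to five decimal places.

0.02151%

With a nominal annual rate compounded daily, the periodic rate is the nominal rate divided by 365.
i = 0.0785 / 365 = 0.0002151 = 0.02151%.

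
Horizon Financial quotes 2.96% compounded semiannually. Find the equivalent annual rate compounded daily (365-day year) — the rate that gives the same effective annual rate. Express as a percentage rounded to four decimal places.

EAR = (1 + 0.0296/2)^2 − 1 = 0.029819.
Solve (1 + r/365)^365 = 1.029819: r/365 = 1.029819^(1/365) − 1 = 0.000081, so r = 0.029384 = 2.9384%.

2.9384%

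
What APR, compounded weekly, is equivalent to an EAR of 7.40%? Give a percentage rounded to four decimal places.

7.1439%

(1 + r/52)^52 − 1 = 0.0740, so 1 + r/52 = 1.0740^(1/52).
r/52 = 0.001374, so r = 0.071439 = 7.1439%.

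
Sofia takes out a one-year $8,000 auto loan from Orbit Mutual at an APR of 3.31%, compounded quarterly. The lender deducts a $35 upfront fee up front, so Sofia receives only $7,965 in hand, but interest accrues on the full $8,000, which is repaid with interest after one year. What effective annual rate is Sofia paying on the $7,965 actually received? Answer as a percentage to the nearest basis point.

3.81%

Amount owed after one year: 8,000 × (1 + 0.0331/4)^4 = 8,000 × 1.033513 = $8,268.10.
Effective rate on net proceeds: 8,268.10 / 7,965 − 1 = 0.038055 = 3.81%.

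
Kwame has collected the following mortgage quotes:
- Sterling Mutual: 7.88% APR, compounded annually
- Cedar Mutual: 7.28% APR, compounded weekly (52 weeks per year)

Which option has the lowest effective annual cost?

Cedar Mutual

Sterling Mutual: compounded annually, EAR = 7.880%
Cedar Mutual: (1 + 0.0728/52)^52 − 1 = 7.546%
The lowest effective annual rate is Cedar Mutual at 7.546%.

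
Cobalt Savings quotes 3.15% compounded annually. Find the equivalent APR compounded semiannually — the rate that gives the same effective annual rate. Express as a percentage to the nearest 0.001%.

3.126%

Compounded annually, EAR = nominal = 0.031500.
Solve (1 + r/2)^2 = 1.031500: r/2 = 1.031500^(1/2) − 1 = 0.015628, so r = 0.031256 = 3.126%.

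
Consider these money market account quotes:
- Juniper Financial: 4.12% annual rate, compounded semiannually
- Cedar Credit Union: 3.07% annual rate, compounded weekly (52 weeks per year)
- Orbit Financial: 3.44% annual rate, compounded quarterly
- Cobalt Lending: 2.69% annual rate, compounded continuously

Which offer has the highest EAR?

Juniper Financial: (1 + 0.0412/2)^2 − 1 = 4.162%
Cedar Credit Union: (1 + 0.0307/52)^52 − 1 = 3.117%
Orbit Financial: (1 + 0.0344/4)^4 − 1 = 3.485%
Cobalt Lending: e^0.0269 − 1 = 2.727%
The highest effective annual rate is Juniper Financial at 4.162%.

Juniper Financial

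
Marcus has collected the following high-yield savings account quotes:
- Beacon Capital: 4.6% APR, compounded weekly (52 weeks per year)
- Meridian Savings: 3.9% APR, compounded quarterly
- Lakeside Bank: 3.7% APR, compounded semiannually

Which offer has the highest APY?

Beacon Capital: (1 + 0.046/52)^52 − 1 = 4.705%
Meridian Savings: (1 + 0.039/4)^4 − 1 = 3.957%
Lakeside Bank: (1 + 0.037/2)^2 − 1 = 3.734%
The highest effective annual rate is Beacon Capital at 4.705%.

Beacon Capital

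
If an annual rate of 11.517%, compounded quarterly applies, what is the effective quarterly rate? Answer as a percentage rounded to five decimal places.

2.87925%

With a nominal annual rate compounded quarterly, the periodic rate is the nominal rate divided by 4.
i = 0.11517 / 4 = 0.0287925 = 2.87925%.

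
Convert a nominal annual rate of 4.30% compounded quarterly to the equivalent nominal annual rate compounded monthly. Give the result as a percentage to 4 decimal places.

4.2847%

EAR = (1 + 0.0430/4)^4 − 1 = 0.043698.
Solve (1 + r/12)^12 = 1.043698: r/12 = 1.043698^(1/12) − 1 = 0.003571, so r = 0.042847 = 4.2847%.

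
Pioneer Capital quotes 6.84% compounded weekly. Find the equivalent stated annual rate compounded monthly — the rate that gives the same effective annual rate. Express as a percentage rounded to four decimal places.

6.8550%

EAR = (1 + 0.0684/52)^52 − 1 = 0.070745.
Solve (1 + r/12)^12 = 1.070745: r/12 = 1.070745^(1/12) − 1 = 0.005713, so r = 0.068550 = 6.8550%.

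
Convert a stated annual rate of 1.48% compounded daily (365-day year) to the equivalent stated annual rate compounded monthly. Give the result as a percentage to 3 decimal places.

EAR = (1 + 0.0148/365)^365 − 1 = 0.014910.
Solve (1 + r/12)^12 = 1.014910: r/12 = 1.014910^(1/12) − 1 = 0.001234, so r = 0.014809 = 1.481%.

1.481%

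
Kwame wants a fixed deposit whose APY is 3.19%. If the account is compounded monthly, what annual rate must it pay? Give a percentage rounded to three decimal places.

(1 + r/12)^12 − 1 = 0.0319, so 1 + r/12 = 1.0319^(1/12).
r/12 = 0.002620, so r = 0.031443 = 3.144%.

3.144%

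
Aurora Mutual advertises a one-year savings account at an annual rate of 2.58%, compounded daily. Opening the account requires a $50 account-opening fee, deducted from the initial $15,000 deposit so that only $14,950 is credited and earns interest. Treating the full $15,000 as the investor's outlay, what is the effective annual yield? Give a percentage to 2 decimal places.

Value after one year: 14,950 × (1 + 0.0258/365)^365 = 14,950 × 1.026135 = $15,340.71.
Effective yield on the $15,000 outlay: 15,340.71 / 15,000 − 1 = 0.022714 = 2.27%.

2.27%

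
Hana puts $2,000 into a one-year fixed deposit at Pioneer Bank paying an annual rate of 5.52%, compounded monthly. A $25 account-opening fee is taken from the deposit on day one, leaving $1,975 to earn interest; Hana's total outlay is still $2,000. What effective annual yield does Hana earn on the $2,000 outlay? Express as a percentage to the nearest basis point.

Value after one year: 1,975 × (1 + 0.0552/12)^12 = 1,975 × 1.056618 = $2,086.82.
Effective yield on the $2,000 outlay: 2,086.82 / 2,000 − 1 = 0.043410 = 4.34%.

4.34%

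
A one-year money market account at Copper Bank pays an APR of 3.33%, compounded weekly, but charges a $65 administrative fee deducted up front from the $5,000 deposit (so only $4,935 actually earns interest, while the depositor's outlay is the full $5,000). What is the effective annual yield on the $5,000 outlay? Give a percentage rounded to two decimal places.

2.04%

Value after one year: 4,935 × (1 + 0.0333/52)^52 = 4,935 × 1.033850 = $5,102.05.
Effective yield on the $5,000 outlay: 5,102.05 / 5,000 − 1 = 0.020410 = 2.04%.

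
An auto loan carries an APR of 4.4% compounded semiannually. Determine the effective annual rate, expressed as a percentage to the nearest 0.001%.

4.448%

EAR = (1 + 0.044/2)^2 − 1.
= 1.044484 − 1 = 4.448%.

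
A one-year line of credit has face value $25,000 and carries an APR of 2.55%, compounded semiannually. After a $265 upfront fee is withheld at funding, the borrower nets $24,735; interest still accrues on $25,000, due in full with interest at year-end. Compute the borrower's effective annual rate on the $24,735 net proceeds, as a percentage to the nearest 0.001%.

3.665%

Amount owed after one year: 25,000 × (1 + 0.0255/2)^2 = 25,000 × 1.025663 = $25,641.56.
Effective rate on net proceeds: 25,641.56 / 24,735 − 1 = 0.036651 = 3.665%.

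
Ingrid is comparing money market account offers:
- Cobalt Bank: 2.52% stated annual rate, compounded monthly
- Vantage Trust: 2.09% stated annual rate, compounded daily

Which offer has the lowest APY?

Cobalt Bank: (1 + 0.0252/12)^12 − 1 = 2.549%
Vantage Trust: (1 + 0.0209/365)^365 − 1 = 2.112%
The lowest effective annual rate is Vantage Trust at 2.112%.

Vantage Trust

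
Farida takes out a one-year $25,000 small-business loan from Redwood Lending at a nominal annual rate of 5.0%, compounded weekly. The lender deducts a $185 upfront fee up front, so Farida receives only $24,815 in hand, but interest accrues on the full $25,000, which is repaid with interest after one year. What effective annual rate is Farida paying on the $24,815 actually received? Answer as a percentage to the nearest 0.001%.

Amount owed after one year: 25,000 × (1 + 0.050/52)^52 = 25,000 × 1.051246 = $26,281.15.
Effective rate on net proceeds: 26,281.15 / 24,815 − 1 = 0.059083 = 5.908%.

5.908%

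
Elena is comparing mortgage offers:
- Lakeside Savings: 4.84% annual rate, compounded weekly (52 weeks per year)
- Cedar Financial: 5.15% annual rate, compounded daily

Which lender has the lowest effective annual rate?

Lakeside Savings

Lakeside Savings: (1 + 0.0484/52)^52 − 1 = 4.957%
Cedar Financial: (1 + 0.0515/365)^365 − 1 = 5.285%
The lowest effective annual rate is Lakeside Savings at 4.957%.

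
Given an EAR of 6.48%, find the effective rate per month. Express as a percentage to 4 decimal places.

0.5246%

The per-month rate i satisfies (1 + i)^12 = 1 + 0.0648.
i = 1.0648^(1/12) − 1 = 0.0052460 = 0.5246%.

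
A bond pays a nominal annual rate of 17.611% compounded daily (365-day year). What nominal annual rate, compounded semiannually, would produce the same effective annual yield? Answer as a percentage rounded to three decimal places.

18.405%

EAR = (1 + 0.17611/365)^365 − 1 = 0.192519.
Solve (1 + r/2)^2 = 1.192519: r/2 = 1.192519^(1/2) − 1 = 0.092025, so r = 0.184050 = 18.405%.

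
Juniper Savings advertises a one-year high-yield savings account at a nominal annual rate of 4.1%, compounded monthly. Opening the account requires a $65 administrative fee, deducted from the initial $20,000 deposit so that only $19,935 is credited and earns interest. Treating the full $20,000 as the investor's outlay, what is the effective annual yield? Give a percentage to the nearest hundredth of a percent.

Value after one year: 19,935 × (1 + 0.041/12)^12 = 19,935 × 1.041779 = $20,767.87.
Effective yield on the $20,000 outlay: 20,767.87 / 20,000 − 1 = 0.038394 = 3.84%.

3.84%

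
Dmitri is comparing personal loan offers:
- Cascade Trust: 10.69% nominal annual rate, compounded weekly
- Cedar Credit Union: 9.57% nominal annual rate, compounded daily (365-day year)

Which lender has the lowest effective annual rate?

Cascade Trust: (1 + 0.1069/52)^52 − 1 = 11.270%
Cedar Credit Union: (1 + 0.0957/365)^365 − 1 = 10.042%
The lowest effective annual rate is Cedar Credit Union at 10.042%.

Cedar Credit Union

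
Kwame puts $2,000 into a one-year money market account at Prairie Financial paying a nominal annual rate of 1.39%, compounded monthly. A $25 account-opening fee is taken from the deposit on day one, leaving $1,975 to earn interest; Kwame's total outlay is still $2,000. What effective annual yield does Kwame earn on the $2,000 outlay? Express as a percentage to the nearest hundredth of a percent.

0.13%

Value after one year: 1,975 × (1 + 0.0139/12)^12 = 1,975 × 1.013989 = $2,002.63.
Effective yield on the $2,000 outlay: 2,002.63 / 2,000 − 1 = 0.001314 = 0.13%.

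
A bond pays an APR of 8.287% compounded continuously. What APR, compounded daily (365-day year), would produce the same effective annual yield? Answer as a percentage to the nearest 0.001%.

EAR under continuous compounding: e^0.08287 − 1 = 0.086401.
Solve (1 + r/365)^365 = 1.086401: r/365 = 1.086401^(1/365) − 1 = 0.000227, so r = 0.082879 = 8.288%.

8.288%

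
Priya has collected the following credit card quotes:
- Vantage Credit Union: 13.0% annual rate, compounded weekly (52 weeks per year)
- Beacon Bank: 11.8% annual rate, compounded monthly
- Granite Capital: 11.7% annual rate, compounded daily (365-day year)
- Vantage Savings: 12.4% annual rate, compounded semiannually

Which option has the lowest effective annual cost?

Granite Capital

Vantage Credit Union: (1 + 0.130/52)^52 − 1 = 13.864%
Beacon Bank: (1 + 0.118/12)^12 − 1 = 12.460%
Granite Capital: (1 + 0.117/365)^365 − 1 = 12.410%
Vantage Savings: (1 + 0.124/2)^2 − 1 = 12.784%
The lowest effective annual rate is Granite Capital at 12.410%.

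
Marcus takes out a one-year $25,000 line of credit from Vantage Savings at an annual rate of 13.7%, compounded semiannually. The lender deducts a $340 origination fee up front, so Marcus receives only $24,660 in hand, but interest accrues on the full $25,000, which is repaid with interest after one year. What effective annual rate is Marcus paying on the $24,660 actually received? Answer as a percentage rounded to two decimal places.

15.74%

Amount owed after one year: 25,000 × (1 + 0.137/2)^2 = 25,000 × 1.141692 = $28,542.31.
Effective rate on net proceeds: 28,542.31 / 24,660 − 1 = 0.157433 = 15.74%.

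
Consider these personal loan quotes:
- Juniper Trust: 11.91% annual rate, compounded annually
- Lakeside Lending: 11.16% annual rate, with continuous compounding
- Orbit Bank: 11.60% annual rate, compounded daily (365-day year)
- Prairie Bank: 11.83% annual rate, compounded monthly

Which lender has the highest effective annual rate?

Juniper Trust: compounded annually, EAR = 11.910%
Lakeside Lending: e^0.1116 − 1 = 11.807%
Orbit Bank: (1 + 0.1160/365)^365 − 1 = 12.298%
Prairie Bank: (1 + 0.1183/12)^12 − 1 = 12.493%
The highest effective annual rate is Prairie Bank at 12.493%.

Prairie Bank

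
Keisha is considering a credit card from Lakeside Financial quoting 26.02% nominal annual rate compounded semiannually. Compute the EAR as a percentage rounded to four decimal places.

27.7126%

EAR = (1 + 0.2602/2)^2 − 1.
= 1.277126 − 1 = 27.7126%.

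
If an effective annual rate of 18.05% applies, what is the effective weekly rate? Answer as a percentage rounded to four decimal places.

The per-week rate i satisfies (1 + i)^52 = 1 + 0.1805.
i = 1.1805^(1/52) − 1 = 0.0031962 = 0.3196%.

0.3196%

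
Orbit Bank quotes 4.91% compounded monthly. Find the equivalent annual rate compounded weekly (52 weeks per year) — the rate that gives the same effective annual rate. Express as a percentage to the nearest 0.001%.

4.902%

EAR = (1 + 0.0491/12)^12 − 1 = 0.050220.
Solve (1 + r/52)^52 = 1.050220: r/52 = 1.050220^(1/52) − 1 = 0.000943, so r = 0.049023 = 4.902%.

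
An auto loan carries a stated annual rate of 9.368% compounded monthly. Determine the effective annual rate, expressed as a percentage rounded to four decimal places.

9.7809%

EAR = (1 + 0.09368/12)^12 − 1.
= 1.097809 − 1 = 9.7809%.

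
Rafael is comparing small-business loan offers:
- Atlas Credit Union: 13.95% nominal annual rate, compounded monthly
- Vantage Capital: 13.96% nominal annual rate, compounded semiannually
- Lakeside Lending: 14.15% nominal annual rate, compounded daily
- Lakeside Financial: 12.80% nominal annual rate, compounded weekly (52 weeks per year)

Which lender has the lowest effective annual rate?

Lakeside Financial

Atlas Credit Union: (1 + 0.1395/12)^12 − 1 = 14.877%
Vantage Capital: (1 + 0.1396/2)^2 − 1 = 14.447%
Lakeside Lending: (1 + 0.1415/365)^365 − 1 = 15.197%
Lakeside Financial: (1 + 0.1280/52)^52 − 1 = 13.637%
The lowest effective annual rate is Lakeside Financial at 13.637%.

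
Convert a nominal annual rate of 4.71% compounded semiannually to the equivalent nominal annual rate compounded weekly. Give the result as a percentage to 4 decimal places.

4.6575%

EAR = (1 + 0.0471/2)^2 − 1 = 0.047655.
Solve (1 + r/52)^52 = 1.047655: r/52 = 1.047655^(1/52) − 1 = 0.000896, so r = 0.046575 = 4.6575%.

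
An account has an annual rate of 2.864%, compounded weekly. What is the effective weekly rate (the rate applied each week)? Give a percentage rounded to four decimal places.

With a nominal annual rate compounded weekly, the periodic rate is the nominal rate divided by 52.
i = 0.02864 / 52 = 0.0005508 = 0.0551%.

0.0551%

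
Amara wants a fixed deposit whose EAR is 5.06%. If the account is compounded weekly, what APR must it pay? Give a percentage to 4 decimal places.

4.9385%

(1 + r/52)^52 − 1 = 0.0506, so 1 + r/52 = 1.0506^(1/52).
r/52 = 0.000950, so r = 0.049385 = 4.9385%.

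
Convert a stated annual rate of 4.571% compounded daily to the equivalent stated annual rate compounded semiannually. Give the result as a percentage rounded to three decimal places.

4.623%

EAR = (1 + 0.04571/365)^365 − 1 = 0.046768.
Solve (1 + r/2)^2 = 1.046768: r/2 = 1.046768^(1/2) − 1 = 0.023117, so r = 0.046233 = 4.623%.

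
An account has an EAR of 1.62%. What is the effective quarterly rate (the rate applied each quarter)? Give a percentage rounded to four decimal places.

The per-quarter rate i satisfies (1 + i)^4 = 1 + 0.0162.
i = 1.0162^(1/4) − 1 = 0.0040256 = 0.4026%.

0.4026%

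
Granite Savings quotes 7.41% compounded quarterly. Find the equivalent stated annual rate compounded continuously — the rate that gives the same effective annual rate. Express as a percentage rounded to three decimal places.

EAR = (1 + 0.0741/4)^4 − 1 = 0.076185.
Equivalent continuous rate: r = ln(1 + 0.076185) = 0.073422 = 7.342%.

7.342%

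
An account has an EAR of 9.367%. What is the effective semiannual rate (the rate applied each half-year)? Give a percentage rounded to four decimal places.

4.5787%

The per-half-year rate i satisfies (1 + i)^2 = 1 + 0.09367.
i = 1.09367^(1/2) − 1 = 0.0457868 = 4.5787%.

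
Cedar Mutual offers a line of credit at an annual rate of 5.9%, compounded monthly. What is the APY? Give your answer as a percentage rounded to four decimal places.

EAR = (1 + 0.059/12)^12 − 1.
= 1.060622 − 1 = 6.0622%.

6.0622%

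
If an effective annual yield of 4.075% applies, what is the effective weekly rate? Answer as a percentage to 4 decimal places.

0.0768%

The per-week rate i satisfies (1 + i)^52 = 1 + 0.04075.
i = 1.04075^(1/52) − 1 = 0.0007684 = 0.0768%.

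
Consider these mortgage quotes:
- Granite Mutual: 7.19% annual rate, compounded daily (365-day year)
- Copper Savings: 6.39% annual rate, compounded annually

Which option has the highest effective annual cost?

Granite Mutual

Granite Mutual: (1 + 0.0719/365)^365 − 1 = 7.454%
Copper Savings: compounded annually, EAR = 6.390%
The highest effective annual rate is Granite Mutual at 7.454%.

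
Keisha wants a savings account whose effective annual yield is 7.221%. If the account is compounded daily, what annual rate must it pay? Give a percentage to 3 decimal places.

(1 + r/365)^365 − 1 = 0.07221, so 1 + r/365 = 1.07221^(1/365).
r/365 = 0.000191, so r = 0.069729 = 6.973%.

6.973%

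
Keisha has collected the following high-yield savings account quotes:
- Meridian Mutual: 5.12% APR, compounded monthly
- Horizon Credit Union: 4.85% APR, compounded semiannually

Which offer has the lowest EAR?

Horizon Credit Union

Meridian Mutual: (1 + 0.0512/12)^12 − 1 = 5.242%
Horizon Credit Union: (1 + 0.0485/2)^2 − 1 = 4.909%
The lowest effective annual rate is Horizon Credit Union at 4.909%.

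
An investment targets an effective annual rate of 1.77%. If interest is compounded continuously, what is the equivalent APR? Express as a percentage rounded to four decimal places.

Continuous: nominal r satisfies e^r − 1 = 0.0177.
r = ln(1 + 0.0177) = ln(1.0177) = 0.017545 = 1.7545%.

1.7545%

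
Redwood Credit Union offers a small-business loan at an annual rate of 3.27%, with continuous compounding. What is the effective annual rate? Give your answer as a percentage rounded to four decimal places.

3.3241%

With continuous compounding, EAR = e^0.0327 − 1.
e^0.0327 = 1.033241, so EAR = 0.033241 = 3.3241%.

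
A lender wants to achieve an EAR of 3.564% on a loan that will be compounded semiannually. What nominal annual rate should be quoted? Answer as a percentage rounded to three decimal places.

(1 + r/2)^2 − 1 = 0.03564, so 1 + r/2 = 1.03564^(1/2).
r/2 = 0.017664, so r = 0.035328 = 3.533%.

3.533%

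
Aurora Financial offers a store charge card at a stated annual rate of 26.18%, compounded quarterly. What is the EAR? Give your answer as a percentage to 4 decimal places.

28.8642%

EAR = (1 + 0.2618/4)^4 − 1.
= (1 + 0.065450)^4 − 1 = 1.288642 − 1 = 28.8642%.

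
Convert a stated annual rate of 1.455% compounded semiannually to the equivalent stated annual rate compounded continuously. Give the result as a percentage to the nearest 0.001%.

1.450%

EAR = (1 + 0.01455/2)^2 − 1 = 0.014603.
Equivalent continuous rate: r = ln(1 + 0.014603) = 0.014497 = 1.450%.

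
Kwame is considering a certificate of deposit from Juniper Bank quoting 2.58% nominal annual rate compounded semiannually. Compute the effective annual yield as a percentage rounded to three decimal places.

2.597%

EAR = (1 + 0.0258/2)^2 − 1.
= (1 + 0.012900)^2 − 1 = 1.025966 − 1 = 2.597%.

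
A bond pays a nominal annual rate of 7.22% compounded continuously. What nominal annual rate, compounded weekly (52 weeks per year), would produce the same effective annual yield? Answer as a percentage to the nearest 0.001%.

EAR under continuous compounding: e^0.0722 − 1 = 0.074870.
Solve (1 + r/52)^52 = 1.074870: r/52 = 1.074870^(1/52) − 1 = 0.001389, so r = 0.072250 = 7.225%.

7.225%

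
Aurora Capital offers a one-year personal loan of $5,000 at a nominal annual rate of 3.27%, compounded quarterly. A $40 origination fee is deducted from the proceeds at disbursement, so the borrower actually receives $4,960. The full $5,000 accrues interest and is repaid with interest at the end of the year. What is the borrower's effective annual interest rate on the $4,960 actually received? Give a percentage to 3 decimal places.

Amount owed after one year: 5,000 × (1 + 0.0327/4)^4 = 5,000 × 1.033103 = $5,165.52.
Effective rate on net proceeds: 5,165.52 / 4,960 − 1 = 0.041435 = 4.143%.

4.143%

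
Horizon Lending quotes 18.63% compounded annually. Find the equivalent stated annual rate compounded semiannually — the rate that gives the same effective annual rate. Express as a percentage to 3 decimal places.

17.835%

Compounded annually, EAR = nominal = 0.186300.
Solve (1 + r/2)^2 = 1.186300: r/2 = 1.186300^(1/2) − 1 = 0.089174, so r = 0.178348 = 17.835%.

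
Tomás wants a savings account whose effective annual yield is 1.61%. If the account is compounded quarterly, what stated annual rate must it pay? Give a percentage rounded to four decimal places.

1.6004%

(1 + r/4)^4 − 1 = 0.0161, so 1 + r/4 = 1.0161^(1/4).
r/4 = 0.004001, so r = 0.016004 = 1.6004%.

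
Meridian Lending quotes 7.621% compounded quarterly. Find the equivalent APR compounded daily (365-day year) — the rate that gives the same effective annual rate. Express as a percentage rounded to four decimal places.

EAR = (1 + 0.07621/4)^4 − 1 = 0.078416.
Solve (1 + r/365)^365 = 1.078416: r/365 = 1.078416^(1/365) − 1 = 0.000207, so r = 0.075501 = 7.5501%.

7.5501%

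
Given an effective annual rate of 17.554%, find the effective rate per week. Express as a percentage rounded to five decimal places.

0.31150%

The per-week rate i satisfies (1 + i)^52 = 1 + 0.17554.
i = 1.17554^(1/52) − 1 = 0.0031150 = 0.31150%.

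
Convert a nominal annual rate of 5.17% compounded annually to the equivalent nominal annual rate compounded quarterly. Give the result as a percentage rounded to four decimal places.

5.0727%

Compounded annually, EAR = nominal = 0.051700.
Solve (1 + r/4)^4 = 1.051700: r/4 = 1.051700^(1/4) − 1 = 0.012682, so r = 0.050727 = 5.0727%.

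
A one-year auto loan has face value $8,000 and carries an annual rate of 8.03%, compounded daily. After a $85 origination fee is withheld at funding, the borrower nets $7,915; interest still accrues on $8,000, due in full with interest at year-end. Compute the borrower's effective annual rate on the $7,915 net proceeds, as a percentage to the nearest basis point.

9.52%

Amount owed after one year: 8,000 × (1 + 0.0803/365)^365 = 8,000 × 1.083603 = $8,668.82.
Effective rate on net proceeds: 8,668.82 / 7,915 − 1 = 0.095239 = 9.52%.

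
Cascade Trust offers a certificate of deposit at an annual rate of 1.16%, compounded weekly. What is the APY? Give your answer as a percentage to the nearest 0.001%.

EAR = (1 + 0.0116/52)^52 − 1.
= (1 + 0.000223)^52 − 1 = 1.011666 − 1 = 1.167%.

1.167%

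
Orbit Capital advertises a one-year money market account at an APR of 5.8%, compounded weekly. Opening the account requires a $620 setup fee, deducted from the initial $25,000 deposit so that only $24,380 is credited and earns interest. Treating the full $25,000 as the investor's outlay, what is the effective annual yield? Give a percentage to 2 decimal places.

Value after one year: 24,380 × (1 + 0.058/52)^52 = 24,380 × 1.059681 = $25,835.02.
Effective yield on the $25,000 outlay: 25,835.02 / 25,000 − 1 = 0.033401 = 3.34%.

3.34%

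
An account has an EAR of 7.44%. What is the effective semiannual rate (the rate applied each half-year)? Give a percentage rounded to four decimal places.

The per-half-year rate i satisfies (1 + i)^2 = 1 + 0.0744.
i = 1.0744^(1/2) − 1 = 0.0365327 = 3.6533%.

3.6533%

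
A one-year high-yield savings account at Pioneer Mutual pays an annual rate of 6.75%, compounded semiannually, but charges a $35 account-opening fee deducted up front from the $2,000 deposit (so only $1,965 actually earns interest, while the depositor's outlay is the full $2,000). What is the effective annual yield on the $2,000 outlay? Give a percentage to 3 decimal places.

4.994%

Value after one year: 1,965 × (1 + 0.0675/2)^2 = 1,965 × 1.068639 = $2,099.88.
Effective yield on the $2,000 outlay: 2,099.88 / 2,000 − 1 = 0.049938 = 4.994%.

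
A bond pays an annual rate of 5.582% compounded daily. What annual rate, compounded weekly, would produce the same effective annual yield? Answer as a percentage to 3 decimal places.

EAR = (1 + 0.05582/365)^365 − 1 = 0.057403.
Solve (1 + r/52)^52 = 1.057403: r/52 = 1.057403^(1/52) − 1 = 0.001074, so r = 0.055846 = 5.585%.

5.585%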